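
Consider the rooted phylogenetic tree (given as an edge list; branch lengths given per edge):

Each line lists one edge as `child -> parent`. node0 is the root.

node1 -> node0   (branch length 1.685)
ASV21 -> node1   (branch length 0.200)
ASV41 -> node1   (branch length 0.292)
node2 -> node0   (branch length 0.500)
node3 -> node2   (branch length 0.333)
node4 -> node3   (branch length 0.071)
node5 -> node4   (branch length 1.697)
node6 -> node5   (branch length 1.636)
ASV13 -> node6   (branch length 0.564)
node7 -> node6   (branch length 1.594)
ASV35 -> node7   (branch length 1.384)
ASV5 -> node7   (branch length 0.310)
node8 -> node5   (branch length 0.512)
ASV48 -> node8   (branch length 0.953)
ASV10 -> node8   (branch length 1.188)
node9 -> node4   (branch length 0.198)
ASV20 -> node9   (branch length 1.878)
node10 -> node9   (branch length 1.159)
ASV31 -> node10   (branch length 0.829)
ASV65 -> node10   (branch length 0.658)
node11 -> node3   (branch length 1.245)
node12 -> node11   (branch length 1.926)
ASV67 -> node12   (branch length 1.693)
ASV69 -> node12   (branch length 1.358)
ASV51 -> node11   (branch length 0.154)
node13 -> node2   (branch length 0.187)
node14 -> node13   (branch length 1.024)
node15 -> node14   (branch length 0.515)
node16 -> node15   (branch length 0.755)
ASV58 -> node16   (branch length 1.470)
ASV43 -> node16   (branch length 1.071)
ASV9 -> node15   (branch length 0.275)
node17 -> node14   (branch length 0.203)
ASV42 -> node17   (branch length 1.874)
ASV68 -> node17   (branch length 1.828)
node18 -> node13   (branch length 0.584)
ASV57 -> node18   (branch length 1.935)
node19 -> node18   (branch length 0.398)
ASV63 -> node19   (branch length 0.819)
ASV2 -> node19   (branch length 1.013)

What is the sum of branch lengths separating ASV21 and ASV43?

The path runs ASV21 → … → MRCA → … → ASV43; the MRCA is the root of the tree.
Branch lengths along that path: 0.200 + 1.685 + 0.500 + 0.187 + 1.024 + 0.515 + 0.755 + 1.071 = 5.937.

5.937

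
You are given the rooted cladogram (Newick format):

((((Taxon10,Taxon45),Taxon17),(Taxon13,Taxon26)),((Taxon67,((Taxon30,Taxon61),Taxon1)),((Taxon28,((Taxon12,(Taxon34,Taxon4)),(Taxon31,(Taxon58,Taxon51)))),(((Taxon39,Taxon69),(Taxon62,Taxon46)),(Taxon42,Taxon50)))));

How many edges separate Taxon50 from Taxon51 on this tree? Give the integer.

The MRCA of Taxon50 and Taxon51 is the node subtending ((Taxon28,((Taxon12,(Taxon34,Taxon4)),(Taxon31,(Taxon58,Taxon51)))),(((Taxon39,Taxon69),(Taxon62,Taxon46)),(Taxon42,Taxon50))).
From Taxon50 up to that node: 3 branches. From Taxon51 up to the same node: 5 branches. Total: 3 + 5 = 8.

8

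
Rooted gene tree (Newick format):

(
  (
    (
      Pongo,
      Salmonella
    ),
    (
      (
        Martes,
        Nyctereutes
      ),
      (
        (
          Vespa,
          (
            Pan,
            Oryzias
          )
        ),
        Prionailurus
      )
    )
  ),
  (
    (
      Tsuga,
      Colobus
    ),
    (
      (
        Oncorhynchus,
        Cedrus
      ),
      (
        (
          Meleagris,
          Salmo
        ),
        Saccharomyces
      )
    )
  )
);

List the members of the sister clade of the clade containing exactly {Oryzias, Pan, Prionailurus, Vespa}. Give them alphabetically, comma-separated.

The clade containing exactly {Oryzias, Pan, Prionailurus, Vespa} attaches to the tree at the node subtending ((Martes,Nyctereutes),((Vespa,(Pan,Oryzias)),Prionailurus)).
The other lineage descending from that same node — the sister group — is (Martes,Nyctereutes); its 2 tips in alphabetical order are the answer.

Martes, Nyctereutes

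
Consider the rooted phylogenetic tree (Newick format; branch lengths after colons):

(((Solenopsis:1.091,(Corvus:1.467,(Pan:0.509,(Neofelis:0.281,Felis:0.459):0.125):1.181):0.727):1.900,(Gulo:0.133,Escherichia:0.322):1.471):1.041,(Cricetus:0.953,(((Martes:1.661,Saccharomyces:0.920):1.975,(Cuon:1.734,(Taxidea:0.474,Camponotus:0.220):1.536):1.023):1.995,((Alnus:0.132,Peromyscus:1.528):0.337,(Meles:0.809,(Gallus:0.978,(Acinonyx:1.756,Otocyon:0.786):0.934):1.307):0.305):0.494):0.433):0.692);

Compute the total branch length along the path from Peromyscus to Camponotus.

7.133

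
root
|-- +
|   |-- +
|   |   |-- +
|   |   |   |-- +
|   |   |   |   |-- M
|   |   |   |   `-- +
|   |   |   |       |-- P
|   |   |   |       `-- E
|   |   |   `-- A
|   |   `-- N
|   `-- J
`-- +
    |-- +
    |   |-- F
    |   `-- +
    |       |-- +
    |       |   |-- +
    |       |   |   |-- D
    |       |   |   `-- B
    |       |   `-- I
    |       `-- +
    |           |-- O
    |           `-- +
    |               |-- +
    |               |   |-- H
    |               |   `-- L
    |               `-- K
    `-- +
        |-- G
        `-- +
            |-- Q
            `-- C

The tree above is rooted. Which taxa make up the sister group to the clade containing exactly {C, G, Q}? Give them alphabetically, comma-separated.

B, D, F, H, I, K, L, O

The clade containing exactly {C, G, Q} attaches to the tree at the node subtending ((F,(((D,B),I),(O,((H,L),K)))),(G,(Q,C))).
The other lineage descending from that same node — the sister group — is (F,(((D,B),I),(O,((H,L),K)))); its 8 tips in alphabetical order are the answer.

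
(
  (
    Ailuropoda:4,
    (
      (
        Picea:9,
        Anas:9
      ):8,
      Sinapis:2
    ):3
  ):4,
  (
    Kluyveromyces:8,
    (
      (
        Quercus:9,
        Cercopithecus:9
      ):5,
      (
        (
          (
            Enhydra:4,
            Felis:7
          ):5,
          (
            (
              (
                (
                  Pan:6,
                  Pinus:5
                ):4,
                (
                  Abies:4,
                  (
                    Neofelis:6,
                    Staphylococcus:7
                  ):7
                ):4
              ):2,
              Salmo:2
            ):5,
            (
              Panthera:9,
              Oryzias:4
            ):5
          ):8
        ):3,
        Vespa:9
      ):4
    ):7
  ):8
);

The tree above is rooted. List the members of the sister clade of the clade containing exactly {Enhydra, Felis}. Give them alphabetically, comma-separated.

Abies, Neofelis, Oryzias, Pan, Panthera, Pinus, Salmo, Staphylococcus

The clade containing exactly {Enhydra, Felis} attaches to the tree at the node subtending ((Enhydra,Felis),((((Pan,Pinus),(Abies,(Neofelis,Staphylococcus))),Salmo),(Panthera,Oryzias))).
The other lineage descending from that same node — the sister group — is ((((Pan,Pinus),(Abies,(Neofelis,Staphylococcus))),Salmo),(Panthera,Oryzias)); its 8 tips in alphabetical order are the answer.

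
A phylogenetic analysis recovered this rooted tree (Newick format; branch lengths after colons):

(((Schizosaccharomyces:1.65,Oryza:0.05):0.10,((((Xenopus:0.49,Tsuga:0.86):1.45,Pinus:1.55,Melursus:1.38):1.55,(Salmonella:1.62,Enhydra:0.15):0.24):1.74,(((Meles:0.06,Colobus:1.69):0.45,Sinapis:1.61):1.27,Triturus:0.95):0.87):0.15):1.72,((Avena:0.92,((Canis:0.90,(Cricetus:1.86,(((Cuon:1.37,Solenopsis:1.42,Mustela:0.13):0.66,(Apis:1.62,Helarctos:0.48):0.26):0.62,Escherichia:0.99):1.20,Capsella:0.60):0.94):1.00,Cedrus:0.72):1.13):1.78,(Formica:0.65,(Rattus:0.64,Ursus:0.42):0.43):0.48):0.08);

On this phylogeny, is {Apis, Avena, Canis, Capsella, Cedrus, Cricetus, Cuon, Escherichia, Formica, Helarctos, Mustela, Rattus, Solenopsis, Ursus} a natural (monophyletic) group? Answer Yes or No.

Yes

The most recent common ancestor of these taxa subtends ((Avena,((Canis,(Cricetus,(((Cuon,Solenopsis,Mustela),(Apis,Helarctos)),Escherichia),Capsella)),Cedrus)),(Formica,(Rattus,Ursus))).
That clade has exactly 14 tips — every listed taxon and nothing else — so the group is monophyletic.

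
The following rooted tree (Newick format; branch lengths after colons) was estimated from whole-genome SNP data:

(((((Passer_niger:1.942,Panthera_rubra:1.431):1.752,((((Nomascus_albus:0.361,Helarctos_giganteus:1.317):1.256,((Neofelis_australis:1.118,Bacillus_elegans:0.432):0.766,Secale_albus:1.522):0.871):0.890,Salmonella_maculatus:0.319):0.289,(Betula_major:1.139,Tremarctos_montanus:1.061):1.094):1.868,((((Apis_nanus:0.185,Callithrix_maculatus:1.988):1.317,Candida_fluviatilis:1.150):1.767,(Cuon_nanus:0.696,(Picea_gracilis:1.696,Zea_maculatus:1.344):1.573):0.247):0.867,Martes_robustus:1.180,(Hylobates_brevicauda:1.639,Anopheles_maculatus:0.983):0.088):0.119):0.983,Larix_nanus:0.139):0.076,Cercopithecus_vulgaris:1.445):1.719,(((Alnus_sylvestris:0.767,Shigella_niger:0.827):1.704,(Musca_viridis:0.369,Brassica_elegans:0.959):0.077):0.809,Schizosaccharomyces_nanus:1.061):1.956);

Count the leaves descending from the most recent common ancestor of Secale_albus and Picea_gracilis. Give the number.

19

The MRCA of Secale_albus and Picea_gracilis is the node subtending ((Passer_niger,Panthera_rubra),((((Nomascus_albus,Helarctos_giganteus),((Neofelis_australis,Bacillus_elegans),Secale_albus)),Salmonella_maculatus),(Betula_major,Tremarctos_montanus)),((((Apis_nanus,Callithrix_maculatus),Candida_fluviatilis),(Cuon_nanus,(Picea_gracilis,Zea_maculatus))),Martes_robustus,(Hylobates_brevicauda,Anopheles_maculatus))).
That clade contains 19 terminal taxa: Anopheles_maculatus, Apis_nanus, Bacillus_elegans, Betula_major, Callithrix_maculatus, Candida_fluviatilis, Cuon_nanus, Helarctos_giganteus, Hylobates_brevicauda, Martes_robustus, Neofelis_australis, Nomascus_albus, Panthera_rubra, Passer_niger, Picea_gracilis, Salmonella_maculatus, Secale_albus, Tremarctos_montanus, Zea_maculatus.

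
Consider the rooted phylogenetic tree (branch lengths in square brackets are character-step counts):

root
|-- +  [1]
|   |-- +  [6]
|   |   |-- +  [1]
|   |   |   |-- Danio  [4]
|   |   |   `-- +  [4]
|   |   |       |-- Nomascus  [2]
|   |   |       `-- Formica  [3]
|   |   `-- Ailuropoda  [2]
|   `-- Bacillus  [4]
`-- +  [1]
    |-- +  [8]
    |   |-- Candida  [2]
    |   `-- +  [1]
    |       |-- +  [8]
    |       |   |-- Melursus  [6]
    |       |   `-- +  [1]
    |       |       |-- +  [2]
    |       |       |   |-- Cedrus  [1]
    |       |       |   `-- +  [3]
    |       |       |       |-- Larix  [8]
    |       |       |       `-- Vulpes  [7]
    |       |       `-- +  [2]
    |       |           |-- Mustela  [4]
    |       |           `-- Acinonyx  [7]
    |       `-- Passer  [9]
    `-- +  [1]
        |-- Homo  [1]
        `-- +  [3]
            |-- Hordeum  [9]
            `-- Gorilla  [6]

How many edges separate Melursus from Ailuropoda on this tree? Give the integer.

8

The MRCA of Melursus and Ailuropoda is the root of the tree.
From Melursus up to that node: 5 branches. From Ailuropoda up to the same node: 3 branches. Total: 5 + 3 = 8.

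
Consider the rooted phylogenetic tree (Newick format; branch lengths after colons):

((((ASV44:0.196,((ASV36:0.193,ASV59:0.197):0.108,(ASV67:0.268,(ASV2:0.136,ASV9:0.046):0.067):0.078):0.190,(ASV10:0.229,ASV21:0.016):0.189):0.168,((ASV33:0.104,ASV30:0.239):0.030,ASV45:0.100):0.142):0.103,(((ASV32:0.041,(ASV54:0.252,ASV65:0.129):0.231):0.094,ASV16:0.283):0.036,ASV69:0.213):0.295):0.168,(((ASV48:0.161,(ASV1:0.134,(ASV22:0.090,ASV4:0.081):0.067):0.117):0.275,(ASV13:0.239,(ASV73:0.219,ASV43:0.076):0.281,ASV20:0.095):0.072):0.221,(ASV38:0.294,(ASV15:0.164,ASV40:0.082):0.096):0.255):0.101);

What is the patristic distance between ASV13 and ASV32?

1.267

The path runs ASV13 → … → MRCA → … → ASV32; the MRCA is the root of the tree.
Branch lengths along that path: 0.239 + 0.072 + 0.221 + 0.101 + 0.168 + 0.295 + 0.036 + 0.094 + 0.041 = 1.267.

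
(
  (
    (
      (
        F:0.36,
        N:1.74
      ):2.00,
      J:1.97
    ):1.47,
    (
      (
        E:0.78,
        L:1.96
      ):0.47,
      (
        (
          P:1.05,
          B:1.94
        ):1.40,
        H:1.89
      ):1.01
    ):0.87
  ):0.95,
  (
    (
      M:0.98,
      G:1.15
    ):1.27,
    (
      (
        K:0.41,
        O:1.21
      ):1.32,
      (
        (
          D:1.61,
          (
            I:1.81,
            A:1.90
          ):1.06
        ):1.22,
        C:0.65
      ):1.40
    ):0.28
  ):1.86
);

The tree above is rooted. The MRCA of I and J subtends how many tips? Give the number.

The MRCA of I and J is the root, so the clade is the entire tree.
That clade contains 16 terminal taxa: A, B, C, D, E, F, G, H, I, J, K, L, M, N, O, P.

16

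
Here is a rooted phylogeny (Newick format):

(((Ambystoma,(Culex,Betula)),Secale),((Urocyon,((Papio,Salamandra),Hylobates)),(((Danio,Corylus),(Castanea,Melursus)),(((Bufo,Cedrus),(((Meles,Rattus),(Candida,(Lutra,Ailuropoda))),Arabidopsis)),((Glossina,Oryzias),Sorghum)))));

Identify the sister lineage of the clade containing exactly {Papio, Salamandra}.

Hylobates

The clade containing exactly {Papio, Salamandra} attaches to the tree at the node subtending ((Papio,Salamandra),Hylobates).
The other lineage descending from that same node — the sister group — is the single tip Hylobates.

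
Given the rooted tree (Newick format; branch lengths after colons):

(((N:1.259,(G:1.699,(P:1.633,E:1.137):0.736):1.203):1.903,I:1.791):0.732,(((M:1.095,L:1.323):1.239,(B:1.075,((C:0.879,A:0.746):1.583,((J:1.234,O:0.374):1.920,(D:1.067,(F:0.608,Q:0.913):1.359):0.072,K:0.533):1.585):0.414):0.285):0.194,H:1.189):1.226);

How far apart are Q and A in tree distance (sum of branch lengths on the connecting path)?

The path runs Q → … → MRCA → … → A; the MRCA is the node subtending ((C,A),((J,O),(D,(F,Q)),K)).
Branch lengths along that path: 0.913 + 1.359 + 0.072 + 1.585 + 1.583 + 0.746 = 6.258.

6.258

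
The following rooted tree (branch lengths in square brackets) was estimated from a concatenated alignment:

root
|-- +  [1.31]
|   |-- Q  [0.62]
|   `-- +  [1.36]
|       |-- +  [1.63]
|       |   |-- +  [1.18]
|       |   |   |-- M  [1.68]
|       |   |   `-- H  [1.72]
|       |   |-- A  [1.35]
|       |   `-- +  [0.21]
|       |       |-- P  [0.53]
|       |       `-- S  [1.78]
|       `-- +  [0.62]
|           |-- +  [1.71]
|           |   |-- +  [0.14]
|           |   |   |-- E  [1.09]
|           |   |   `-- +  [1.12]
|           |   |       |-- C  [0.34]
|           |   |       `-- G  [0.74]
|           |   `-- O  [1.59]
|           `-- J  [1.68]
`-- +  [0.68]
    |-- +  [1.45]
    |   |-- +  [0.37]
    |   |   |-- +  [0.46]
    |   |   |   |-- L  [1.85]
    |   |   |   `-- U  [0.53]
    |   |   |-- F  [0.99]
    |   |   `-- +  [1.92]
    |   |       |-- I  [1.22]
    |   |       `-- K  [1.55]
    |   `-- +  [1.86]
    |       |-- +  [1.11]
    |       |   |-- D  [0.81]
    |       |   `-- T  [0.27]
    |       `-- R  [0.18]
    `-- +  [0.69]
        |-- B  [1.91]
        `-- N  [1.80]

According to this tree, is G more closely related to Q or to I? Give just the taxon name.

Q

The MRCA of G and Q subtends (Q,(((M,H),A,(P,S)),(((E,(C,G)),O),J))) (11 taxa).
The MRCA of G and I is the root, subtending the entire tree (21 taxa).
The first is nested inside the second, so G shares a more recent common ancestor with Q.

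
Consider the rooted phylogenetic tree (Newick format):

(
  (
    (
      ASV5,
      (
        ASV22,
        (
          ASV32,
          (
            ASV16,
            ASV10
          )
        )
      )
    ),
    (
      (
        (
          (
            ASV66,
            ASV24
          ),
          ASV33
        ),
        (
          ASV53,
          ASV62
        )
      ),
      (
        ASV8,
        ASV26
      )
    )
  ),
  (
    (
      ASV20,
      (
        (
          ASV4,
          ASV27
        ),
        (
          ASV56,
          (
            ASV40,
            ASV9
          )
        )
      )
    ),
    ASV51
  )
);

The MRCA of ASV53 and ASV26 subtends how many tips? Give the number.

7

The MRCA of ASV53 and ASV26 is the node subtending ((((ASV66,ASV24),ASV33),(ASV53,ASV62)),(ASV8,ASV26)).
That clade contains 7 terminal taxa: ASV24, ASV26, ASV33, ASV53, ASV62, ASV66, ASV8.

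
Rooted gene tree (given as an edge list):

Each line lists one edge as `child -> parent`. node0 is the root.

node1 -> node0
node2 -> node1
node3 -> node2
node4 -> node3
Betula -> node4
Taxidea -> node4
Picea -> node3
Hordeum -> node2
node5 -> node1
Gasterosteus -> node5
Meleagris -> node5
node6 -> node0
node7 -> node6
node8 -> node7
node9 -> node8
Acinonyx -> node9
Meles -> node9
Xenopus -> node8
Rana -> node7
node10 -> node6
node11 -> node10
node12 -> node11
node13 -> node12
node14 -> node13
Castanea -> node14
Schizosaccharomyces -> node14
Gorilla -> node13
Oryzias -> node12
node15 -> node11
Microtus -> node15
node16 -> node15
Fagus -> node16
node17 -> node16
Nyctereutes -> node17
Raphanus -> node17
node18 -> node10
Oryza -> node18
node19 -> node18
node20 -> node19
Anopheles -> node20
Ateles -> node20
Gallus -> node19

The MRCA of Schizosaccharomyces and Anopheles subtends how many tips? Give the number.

The MRCA of Schizosaccharomyces and Anopheles is the node subtending (((((Castanea,Schizosaccharomyces),Gorilla),Oryzias),(Microtus,(Fagus,(Nyctereutes,Raphanus)))),(Oryza,((Anopheles,Ateles),Gallus))).
That clade contains 12 terminal taxa: Anopheles, Ateles, Castanea, Fagus, Gallus, Gorilla, Microtus, Nyctereutes, Oryza, Oryzias, Raphanus, Schizosaccharomyces.

12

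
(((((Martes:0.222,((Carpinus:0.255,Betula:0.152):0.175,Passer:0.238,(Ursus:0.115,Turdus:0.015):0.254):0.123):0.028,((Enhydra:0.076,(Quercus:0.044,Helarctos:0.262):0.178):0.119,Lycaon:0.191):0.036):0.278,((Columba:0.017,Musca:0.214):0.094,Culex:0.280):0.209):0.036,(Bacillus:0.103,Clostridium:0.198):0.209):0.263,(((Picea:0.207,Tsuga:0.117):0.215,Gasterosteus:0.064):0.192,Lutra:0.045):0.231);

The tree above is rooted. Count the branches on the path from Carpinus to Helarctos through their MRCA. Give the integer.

8

The MRCA of Carpinus and Helarctos is the node subtending ((Martes,((Carpinus,Betula),Passer,(Ursus,Turdus))),((Enhydra,(Quercus,Helarctos)),Lycaon)).
From Carpinus up to that node: 4 branches. From Helarctos up to the same node: 4 branches. Total: 4 + 4 = 8.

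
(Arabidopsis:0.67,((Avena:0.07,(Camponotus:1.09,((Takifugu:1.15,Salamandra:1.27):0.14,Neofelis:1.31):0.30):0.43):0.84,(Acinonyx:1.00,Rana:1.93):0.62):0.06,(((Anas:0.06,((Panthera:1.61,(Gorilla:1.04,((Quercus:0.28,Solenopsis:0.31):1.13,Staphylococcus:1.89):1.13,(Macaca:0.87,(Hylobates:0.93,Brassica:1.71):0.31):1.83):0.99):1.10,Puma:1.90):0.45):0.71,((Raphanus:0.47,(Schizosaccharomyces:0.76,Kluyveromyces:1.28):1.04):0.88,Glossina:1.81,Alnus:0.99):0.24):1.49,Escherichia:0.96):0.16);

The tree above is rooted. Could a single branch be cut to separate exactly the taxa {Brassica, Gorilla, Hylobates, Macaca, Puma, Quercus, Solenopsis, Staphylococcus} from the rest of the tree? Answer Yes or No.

No

The MRCA of the listed taxa subtends ((Panthera,(Gorilla,((Quercus,Solenopsis),Staphylococcus),(Macaca,(Hylobates,Brassica)))),Puma).
That clade also contains Panthera, which is not in the proposed group, so the group is not monophyletic.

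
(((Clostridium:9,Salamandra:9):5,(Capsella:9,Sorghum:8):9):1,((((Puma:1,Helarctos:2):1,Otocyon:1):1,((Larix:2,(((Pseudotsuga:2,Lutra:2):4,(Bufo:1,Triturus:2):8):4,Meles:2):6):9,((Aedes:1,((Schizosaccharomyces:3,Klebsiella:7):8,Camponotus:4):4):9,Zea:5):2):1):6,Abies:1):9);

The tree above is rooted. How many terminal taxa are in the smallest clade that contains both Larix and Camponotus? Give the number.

The MRCA of Larix and Camponotus is the node subtending ((Larix,(((Pseudotsuga,Lutra),(Bufo,Triturus)),Meles)),((Aedes,((Schizosaccharomyces,Klebsiella),Camponotus)),Zea)).
That clade contains 11 terminal taxa: Aedes, Bufo, Camponotus, Klebsiella, Larix, Lutra, Meles, Pseudotsuga, Schizosaccharomyces, Triturus, Zea.

11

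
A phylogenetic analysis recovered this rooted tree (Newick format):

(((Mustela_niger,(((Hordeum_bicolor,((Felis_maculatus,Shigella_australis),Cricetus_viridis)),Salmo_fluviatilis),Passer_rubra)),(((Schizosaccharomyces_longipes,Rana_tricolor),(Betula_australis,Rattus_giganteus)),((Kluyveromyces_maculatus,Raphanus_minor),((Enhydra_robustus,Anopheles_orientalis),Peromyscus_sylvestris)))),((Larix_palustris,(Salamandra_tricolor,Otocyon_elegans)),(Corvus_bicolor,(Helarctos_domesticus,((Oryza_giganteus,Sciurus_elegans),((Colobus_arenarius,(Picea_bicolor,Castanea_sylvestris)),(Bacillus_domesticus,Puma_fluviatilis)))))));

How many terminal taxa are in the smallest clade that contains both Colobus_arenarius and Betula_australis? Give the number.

The MRCA of Colobus_arenarius and Betula_australis is the root, so the clade is the entire tree.
That clade contains 28 terminal taxa: Anopheles_orientalis, Bacillus_domesticus, Betula_australis, Castanea_sylvestris, Colobus_arenarius, Corvus_bicolor, Cricetus_viridis, Enhydra_robustus, Felis_maculatus, Helarctos_domesticus, Hordeum_bicolor, Kluyveromyces_maculatus, Larix_palustris, Mustela_niger, Oryza_giganteus, Otocyon_elegans, Passer_rubra, Peromyscus_sylvestris, Picea_bicolor, Puma_fluviatilis, Rana_tricolor, Raphanus_minor, Rattus_giganteus, Salamandra_tricolor, Salmo_fluviatilis, Schizosaccharomyces_longipes, Sciurus_elegans, Shigella_australis.

28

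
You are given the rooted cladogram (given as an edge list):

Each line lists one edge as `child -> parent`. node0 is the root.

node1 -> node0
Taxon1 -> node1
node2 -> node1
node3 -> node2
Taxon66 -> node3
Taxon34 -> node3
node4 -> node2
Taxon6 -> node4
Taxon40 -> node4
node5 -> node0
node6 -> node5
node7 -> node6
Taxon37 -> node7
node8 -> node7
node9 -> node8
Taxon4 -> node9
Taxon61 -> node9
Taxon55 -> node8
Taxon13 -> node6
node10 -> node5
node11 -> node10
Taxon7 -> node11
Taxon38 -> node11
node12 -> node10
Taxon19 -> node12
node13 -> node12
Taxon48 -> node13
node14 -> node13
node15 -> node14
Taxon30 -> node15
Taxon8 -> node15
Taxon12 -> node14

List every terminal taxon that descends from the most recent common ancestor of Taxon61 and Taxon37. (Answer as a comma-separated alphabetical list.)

Taxon37, Taxon4, Taxon55, Taxon61

Tracing Taxon61: it sits inside (Taxon4,Taxon61).
Tracing Taxon37: it sits inside (Taxon37,((Taxon4,Taxon61),Taxon55)).
The smallest clade enclosing both is (Taxon37,((Taxon4,Taxon61),Taxon55)); the answer is its 4 terminal taxa in alphabetical order.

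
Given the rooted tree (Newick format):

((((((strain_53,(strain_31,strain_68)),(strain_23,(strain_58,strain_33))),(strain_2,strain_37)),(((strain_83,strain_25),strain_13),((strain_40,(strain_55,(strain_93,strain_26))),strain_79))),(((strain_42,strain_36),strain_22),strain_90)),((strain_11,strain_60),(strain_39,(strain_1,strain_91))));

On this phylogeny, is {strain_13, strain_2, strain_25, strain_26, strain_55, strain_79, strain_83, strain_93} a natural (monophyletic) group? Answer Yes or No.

The MRCA of the listed taxa subtends ((((strain_53,(strain_31,strain_68)),(strain_23,(strain_58,strain_33))),(strain_2,strain_37)),(((strain_83,strain_25),strain_13),((strain_40,(strain_55,(strain_93,strain_26))),strain_79))).
That clade also contains strain_23, strain_31, strain_33, strain_37, strain_40, strain_53, strain_58, strain_68, which are not in the proposed group, so the group is not monophyletic.

No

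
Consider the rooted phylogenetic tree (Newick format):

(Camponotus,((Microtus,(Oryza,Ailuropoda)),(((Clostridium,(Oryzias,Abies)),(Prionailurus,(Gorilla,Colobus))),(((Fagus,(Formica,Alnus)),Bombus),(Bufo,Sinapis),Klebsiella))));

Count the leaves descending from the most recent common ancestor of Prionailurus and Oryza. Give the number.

16

The MRCA of Prionailurus and Oryza is the node subtending ((Microtus,(Oryza,Ailuropoda)),(((Clostridium,(Oryzias,Abies)),(Prionailurus,(Gorilla,Colobus))),(((Fagus,(Formica,Alnus)),Bombus),(Bufo,Sinapis),Klebsiella))).
That clade contains 16 terminal taxa: Abies, Ailuropoda, Alnus, Bombus, Bufo, Clostridium, Colobus, Fagus, Formica, Gorilla, Klebsiella, Microtus, Oryza, Oryzias, Prionailurus, Sinapis.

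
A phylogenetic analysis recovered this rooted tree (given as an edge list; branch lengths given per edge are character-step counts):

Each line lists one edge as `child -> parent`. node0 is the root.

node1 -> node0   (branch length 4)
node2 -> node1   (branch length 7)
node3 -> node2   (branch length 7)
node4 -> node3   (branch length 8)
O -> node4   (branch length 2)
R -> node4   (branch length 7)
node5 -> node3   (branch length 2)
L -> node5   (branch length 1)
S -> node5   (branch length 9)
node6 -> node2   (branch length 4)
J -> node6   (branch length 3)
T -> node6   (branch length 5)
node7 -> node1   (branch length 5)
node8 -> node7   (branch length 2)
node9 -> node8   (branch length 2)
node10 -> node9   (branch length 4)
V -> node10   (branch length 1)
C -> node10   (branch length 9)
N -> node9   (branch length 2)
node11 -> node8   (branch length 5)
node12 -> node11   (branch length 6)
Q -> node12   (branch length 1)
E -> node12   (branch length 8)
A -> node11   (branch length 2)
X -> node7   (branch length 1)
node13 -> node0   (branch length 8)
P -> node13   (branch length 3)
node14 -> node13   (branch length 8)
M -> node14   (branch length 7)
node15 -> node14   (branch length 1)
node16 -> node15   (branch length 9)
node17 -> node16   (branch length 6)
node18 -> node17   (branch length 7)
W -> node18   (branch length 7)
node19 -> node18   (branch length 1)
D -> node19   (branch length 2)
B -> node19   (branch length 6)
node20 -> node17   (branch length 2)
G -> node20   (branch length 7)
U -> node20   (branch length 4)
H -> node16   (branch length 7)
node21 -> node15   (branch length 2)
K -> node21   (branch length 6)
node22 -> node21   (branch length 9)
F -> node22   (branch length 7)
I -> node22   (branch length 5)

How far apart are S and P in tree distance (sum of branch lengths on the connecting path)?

40

The path runs S → … → MRCA → … → P; the MRCA is the root of the tree.
Branch lengths along that path: 9 + 2 + 7 + 7 + 4 + 8 + 3 = 40.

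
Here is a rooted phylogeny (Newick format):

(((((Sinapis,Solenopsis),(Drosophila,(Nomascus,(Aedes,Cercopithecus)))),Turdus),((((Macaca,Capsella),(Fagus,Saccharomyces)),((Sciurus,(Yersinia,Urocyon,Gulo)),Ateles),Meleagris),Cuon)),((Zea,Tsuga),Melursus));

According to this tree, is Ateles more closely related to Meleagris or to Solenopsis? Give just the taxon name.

Meleagris

The MRCA of Ateles and Meleagris subtends (((Macaca,Capsella),(Fagus,Saccharomyces)),((Sciurus,(Yersinia,Urocyon,Gulo)),Ateles),Meleagris) (10 taxa).
The MRCA of Ateles and Solenopsis subtends ((((Sinapis,Solenopsis),(Drosophila,(Nomascus,(Aedes,Cercopithecus)))),Turdus),((((Macaca,Capsella),(Fagus,Saccharomyces)),((Sciurus,(Yersinia,Urocyon,Gulo)),Ateles),Meleagris),Cuon)) (18 taxa).
The first is nested inside the second, so Ateles shares a more recent common ancestor with Meleagris.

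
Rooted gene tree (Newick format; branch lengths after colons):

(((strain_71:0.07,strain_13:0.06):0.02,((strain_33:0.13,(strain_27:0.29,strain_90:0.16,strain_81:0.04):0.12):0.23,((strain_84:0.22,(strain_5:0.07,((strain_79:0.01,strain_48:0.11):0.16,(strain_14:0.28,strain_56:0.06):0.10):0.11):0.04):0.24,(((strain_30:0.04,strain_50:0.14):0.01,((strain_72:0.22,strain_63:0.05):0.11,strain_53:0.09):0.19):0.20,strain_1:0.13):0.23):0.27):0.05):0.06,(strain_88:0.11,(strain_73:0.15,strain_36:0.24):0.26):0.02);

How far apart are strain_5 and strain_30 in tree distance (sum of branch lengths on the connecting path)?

The path runs strain_5 → … → MRCA → … → strain_30; the MRCA is the node subtending ((strain_84,(strain_5,((strain_79,strain_48),(strain_14,strain_56)))),(((strain_30,strain_50),((strain_72,strain_63),strain_53)),strain_1)).
Branch lengths along that path: 0.07 + 0.04 + 0.24 + 0.23 + 0.20 + 0.01 + 0.04 = 0.83.

0.83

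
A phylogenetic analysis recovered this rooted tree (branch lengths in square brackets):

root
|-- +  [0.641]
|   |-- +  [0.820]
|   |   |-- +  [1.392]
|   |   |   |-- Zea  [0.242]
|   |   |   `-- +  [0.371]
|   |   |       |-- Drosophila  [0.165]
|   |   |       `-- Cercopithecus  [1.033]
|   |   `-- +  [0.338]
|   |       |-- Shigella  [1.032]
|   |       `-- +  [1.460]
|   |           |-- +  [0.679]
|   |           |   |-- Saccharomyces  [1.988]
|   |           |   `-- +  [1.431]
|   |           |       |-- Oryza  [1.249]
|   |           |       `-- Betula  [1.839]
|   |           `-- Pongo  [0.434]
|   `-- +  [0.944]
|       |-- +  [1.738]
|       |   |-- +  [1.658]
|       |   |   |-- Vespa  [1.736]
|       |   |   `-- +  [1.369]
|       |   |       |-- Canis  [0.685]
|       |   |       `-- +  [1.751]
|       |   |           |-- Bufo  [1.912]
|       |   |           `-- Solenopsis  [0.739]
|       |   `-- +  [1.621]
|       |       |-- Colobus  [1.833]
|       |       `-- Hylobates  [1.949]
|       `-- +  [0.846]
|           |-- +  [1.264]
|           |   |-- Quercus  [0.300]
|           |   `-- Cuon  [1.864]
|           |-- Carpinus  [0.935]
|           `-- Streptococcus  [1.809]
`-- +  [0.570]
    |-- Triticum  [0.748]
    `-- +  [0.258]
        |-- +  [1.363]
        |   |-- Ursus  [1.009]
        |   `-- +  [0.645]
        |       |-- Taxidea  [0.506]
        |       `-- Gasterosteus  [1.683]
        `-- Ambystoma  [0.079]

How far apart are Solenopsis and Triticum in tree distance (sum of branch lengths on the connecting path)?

The path runs Solenopsis → … → MRCA → … → Triticum; the MRCA is the root of the tree.
Branch lengths along that path: 0.739 + 1.751 + 1.369 + 1.658 + 1.738 + 0.944 + 0.641 + 0.570 + 0.748 = 10.158.

10.158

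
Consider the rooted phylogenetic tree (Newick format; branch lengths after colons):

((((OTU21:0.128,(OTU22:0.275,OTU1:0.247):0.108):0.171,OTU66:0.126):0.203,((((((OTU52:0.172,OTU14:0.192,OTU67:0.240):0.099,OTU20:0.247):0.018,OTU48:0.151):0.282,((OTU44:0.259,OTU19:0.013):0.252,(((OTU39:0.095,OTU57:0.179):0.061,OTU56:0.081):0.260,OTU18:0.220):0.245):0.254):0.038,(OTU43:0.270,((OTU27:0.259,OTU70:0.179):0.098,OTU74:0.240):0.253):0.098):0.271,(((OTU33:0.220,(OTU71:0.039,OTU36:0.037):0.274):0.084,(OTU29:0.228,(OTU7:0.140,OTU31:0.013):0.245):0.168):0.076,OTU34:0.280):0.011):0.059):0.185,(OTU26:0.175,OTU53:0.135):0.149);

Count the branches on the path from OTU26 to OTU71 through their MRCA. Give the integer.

9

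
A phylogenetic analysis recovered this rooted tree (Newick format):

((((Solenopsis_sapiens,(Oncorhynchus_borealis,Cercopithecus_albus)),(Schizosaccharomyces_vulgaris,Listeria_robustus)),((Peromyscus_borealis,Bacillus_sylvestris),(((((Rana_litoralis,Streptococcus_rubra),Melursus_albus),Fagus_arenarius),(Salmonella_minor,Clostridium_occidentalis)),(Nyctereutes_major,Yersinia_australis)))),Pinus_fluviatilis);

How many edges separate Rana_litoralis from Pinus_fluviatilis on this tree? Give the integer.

9

The MRCA of Rana_litoralis and Pinus_fluviatilis is the root of the tree.
From Rana_litoralis up to that node: 8 branches. From Pinus_fluviatilis up to the same node: 1 branch. Total: 8 + 1 = 9.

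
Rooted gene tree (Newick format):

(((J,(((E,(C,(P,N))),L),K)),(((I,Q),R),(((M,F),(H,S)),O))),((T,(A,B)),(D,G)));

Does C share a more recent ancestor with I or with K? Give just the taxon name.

The MRCA of C and K subtends (((E,(C,(P,N))),L),K) (6 taxa).
The MRCA of C and I subtends ((J,(((E,(C,(P,N))),L),K)),(((I,Q),R),(((M,F),(H,S)),O))) (15 taxa).
The first is nested inside the second, so C shares a more recent common ancestor with K.

K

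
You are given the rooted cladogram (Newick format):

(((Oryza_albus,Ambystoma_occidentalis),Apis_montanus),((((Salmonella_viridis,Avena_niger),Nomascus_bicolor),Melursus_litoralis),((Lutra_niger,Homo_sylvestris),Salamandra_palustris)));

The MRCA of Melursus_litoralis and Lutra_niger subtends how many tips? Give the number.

7

The MRCA of Melursus_litoralis and Lutra_niger is the node subtending ((((Salmonella_viridis,Avena_niger),Nomascus_bicolor),Melursus_litoralis),((Lutra_niger,Homo_sylvestris),Salamandra_palustris)).
That clade contains 7 terminal taxa: Avena_niger, Homo_sylvestris, Lutra_niger, Melursus_litoralis, Nomascus_bicolor, Salamandra_palustris, Salmonella_viridis.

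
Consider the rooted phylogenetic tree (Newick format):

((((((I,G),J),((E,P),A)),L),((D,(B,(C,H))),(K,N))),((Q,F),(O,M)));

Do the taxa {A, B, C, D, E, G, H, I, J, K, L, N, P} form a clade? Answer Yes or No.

The most recent common ancestor of these taxa subtends (((((I,G),J),((E,P),A)),L),((D,(B,(C,H))),(K,N))).
That clade has exactly 13 tips — every listed taxon and nothing else — so the group is monophyletic.

Yes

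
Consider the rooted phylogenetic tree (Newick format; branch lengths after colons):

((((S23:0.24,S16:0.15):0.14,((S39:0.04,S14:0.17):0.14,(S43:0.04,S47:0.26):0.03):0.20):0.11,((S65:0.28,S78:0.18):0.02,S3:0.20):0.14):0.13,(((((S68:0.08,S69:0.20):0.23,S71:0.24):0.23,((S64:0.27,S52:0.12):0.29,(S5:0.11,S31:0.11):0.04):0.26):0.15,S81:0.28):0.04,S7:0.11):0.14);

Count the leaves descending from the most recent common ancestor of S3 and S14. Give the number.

The MRCA of S3 and S14 is the node subtending (((S23,S16),((S39,S14),(S43,S47))),((S65,S78),S3)).
That clade contains 9 terminal taxa: S14, S16, S23, S3, S39, S43, S47, S65, S78.

9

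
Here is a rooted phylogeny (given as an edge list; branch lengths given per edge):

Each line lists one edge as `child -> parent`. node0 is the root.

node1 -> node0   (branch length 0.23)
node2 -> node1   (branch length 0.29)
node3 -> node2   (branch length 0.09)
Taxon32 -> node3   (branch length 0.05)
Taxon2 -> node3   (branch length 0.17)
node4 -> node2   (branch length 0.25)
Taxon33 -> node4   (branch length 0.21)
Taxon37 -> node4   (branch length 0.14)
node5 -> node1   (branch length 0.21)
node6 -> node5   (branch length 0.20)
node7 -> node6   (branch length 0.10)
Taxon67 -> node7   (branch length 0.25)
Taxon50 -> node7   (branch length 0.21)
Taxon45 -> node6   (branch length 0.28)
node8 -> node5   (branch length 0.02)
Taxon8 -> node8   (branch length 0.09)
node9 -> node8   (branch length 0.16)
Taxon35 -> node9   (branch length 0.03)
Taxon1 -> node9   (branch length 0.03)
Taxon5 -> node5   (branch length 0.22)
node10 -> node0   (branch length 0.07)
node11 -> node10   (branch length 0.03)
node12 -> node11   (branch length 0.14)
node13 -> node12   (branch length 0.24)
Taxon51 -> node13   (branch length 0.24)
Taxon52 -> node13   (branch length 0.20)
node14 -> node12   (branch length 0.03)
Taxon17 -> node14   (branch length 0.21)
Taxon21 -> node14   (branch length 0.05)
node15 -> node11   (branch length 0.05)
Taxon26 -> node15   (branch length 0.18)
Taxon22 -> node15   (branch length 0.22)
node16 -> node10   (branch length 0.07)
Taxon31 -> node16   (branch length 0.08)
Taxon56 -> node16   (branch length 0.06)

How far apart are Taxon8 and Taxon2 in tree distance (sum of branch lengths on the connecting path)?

0.87

The path runs Taxon8 → … → MRCA → … → Taxon2; the MRCA is the node subtending (((Taxon32,Taxon2),(Taxon33,Taxon37)),(((Taxon67,Taxon50),Taxon45),(Taxon8,(Taxon35,Taxon1)),Taxon5)).
Branch lengths along that path: 0.09 + 0.02 + 0.21 + 0.29 + 0.09 + 0.17 = 0.87.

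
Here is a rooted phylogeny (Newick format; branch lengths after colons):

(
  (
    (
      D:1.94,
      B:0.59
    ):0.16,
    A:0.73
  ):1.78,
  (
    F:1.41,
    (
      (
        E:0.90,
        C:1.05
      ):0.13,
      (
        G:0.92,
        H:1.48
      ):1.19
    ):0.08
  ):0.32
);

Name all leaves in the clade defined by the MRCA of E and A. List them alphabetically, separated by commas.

Tracing E: it sits inside (E,C).
Tracing A: it sits inside ((D,B),A).
The smallest clade enclosing both is the whole tree (their MRCA is the root), so the answer is all 8 tips in alphabetical order.

A, B, C, D, E, F, G, H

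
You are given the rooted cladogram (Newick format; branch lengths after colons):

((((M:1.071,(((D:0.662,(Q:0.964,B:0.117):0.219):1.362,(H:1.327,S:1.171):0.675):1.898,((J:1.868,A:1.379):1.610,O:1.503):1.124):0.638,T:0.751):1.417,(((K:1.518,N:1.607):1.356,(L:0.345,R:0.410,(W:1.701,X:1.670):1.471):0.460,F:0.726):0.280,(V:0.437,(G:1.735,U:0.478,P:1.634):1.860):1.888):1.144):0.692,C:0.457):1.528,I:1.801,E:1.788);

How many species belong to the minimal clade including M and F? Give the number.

The MRCA of M and F is the node subtending ((M,(((D,(Q,B)),(H,S)),((J,A),O)),T),(((K,N),(L,R,(W,X)),F),(V,(G,U,P)))).
That clade contains 21 terminal taxa: A, B, D, F, G, H, J, K, L, M, N, O, P, Q, R, S, T, U, V, W, X.

21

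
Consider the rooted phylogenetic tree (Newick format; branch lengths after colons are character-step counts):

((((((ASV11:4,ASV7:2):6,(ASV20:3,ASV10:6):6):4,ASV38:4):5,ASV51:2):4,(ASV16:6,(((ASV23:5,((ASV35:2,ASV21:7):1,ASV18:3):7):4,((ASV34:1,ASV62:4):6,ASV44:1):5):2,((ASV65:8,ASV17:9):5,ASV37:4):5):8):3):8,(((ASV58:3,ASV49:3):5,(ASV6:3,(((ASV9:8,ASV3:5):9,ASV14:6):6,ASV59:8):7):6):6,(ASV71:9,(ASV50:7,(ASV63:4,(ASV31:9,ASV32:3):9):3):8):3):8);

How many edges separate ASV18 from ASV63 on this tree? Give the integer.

The MRCA of ASV18 and ASV63 is the root of the tree.
From ASV18 up to that node: 7 branches. From ASV63 up to the same node: 5 branches. Total: 7 + 5 = 12.

12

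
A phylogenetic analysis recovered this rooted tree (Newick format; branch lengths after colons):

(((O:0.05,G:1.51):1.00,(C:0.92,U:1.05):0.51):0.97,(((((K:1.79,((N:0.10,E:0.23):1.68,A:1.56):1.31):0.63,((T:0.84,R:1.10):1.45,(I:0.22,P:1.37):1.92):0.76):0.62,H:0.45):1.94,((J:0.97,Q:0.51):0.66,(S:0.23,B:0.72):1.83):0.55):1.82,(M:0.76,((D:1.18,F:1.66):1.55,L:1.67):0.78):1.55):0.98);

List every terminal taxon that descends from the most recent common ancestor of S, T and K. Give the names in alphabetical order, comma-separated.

A, B, E, H, I, J, K, N, P, Q, R, S, T

Tracing S: it sits inside (S,B).
Tracing T: it sits inside (T,R).
Tracing K: it sits inside (K,((N,E),A)).
The smallest clade enclosing all 3 is ((((K,((N,E),A)),((T,R),(I,P))),H),((J,Q),(S,B))); the answer is its 13 terminal taxa in alphabetical order.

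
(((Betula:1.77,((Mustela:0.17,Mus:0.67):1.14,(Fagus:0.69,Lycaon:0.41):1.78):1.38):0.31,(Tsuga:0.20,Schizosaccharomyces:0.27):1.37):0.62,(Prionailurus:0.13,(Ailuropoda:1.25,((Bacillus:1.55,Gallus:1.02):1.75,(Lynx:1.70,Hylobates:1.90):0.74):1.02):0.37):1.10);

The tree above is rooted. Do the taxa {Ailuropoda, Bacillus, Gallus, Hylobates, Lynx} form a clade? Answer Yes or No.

Yes

The most recent common ancestor of these taxa subtends (Ailuropoda,((Bacillus,Gallus),(Lynx,Hylobates))).
That clade has exactly 5 tips — every listed taxon and nothing else — so the group is monophyletic.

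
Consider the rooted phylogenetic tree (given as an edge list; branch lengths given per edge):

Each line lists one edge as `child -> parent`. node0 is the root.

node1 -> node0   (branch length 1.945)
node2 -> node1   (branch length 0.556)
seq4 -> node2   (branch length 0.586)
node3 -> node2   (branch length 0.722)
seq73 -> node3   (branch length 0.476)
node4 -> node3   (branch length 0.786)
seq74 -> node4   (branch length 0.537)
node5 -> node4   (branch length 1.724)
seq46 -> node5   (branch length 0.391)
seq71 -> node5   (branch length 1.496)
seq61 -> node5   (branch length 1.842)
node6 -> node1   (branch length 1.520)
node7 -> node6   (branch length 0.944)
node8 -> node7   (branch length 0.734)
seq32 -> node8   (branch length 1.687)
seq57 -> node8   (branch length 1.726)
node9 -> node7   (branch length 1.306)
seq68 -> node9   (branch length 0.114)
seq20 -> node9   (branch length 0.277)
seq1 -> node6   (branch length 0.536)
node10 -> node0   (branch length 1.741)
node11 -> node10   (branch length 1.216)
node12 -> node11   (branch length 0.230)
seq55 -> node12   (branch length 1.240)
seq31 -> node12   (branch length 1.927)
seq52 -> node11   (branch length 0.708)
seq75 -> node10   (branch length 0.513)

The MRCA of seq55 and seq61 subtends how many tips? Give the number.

The MRCA of seq55 and seq61 is the root, so the clade is the entire tree.
That clade contains 15 terminal taxa: seq1, seq20, seq31, seq32, seq4, seq46, seq52, seq55, seq57, seq61, seq68, seq71, seq73, seq74, seq75.

15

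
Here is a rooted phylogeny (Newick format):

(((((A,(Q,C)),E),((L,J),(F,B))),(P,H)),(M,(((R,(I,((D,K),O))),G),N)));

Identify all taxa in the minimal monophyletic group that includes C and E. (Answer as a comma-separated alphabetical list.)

Tracing C: it sits inside (Q,C).
Tracing E: it sits inside ((A,(Q,C)),E).
The smallest clade enclosing both is ((A,(Q,C)),E); the answer is its 4 terminal taxa in alphabetical order.

A, C, E, Q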